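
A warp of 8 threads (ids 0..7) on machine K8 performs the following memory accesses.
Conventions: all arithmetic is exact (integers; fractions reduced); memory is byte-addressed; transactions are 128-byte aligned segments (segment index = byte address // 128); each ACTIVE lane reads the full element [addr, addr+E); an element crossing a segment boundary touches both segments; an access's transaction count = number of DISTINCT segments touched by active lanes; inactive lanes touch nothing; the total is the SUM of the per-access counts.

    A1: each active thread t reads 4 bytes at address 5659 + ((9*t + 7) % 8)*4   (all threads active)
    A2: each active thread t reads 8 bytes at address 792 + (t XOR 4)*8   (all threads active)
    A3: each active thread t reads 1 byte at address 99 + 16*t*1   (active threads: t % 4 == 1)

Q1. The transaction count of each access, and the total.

A1: 1 transaction
A2: 1 transaction
A3: 2 transactions

Answer: 1,1,2; total 4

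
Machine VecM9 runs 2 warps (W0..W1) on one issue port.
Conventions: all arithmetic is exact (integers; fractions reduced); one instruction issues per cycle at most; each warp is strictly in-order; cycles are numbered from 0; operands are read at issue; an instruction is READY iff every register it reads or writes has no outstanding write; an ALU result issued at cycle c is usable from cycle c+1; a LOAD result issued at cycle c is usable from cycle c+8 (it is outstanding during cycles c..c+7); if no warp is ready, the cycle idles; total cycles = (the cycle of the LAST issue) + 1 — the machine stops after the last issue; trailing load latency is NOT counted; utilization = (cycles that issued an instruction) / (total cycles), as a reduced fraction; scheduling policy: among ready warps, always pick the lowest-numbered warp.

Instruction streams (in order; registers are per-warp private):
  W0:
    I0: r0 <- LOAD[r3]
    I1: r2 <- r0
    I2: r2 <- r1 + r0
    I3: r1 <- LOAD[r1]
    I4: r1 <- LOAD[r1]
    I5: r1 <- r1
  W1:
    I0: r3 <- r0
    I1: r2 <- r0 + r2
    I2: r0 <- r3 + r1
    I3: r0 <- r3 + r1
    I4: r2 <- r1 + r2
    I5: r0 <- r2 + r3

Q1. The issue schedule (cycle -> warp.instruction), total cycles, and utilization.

cycle 0: W0.I0
cycle 1: W1.I0
cycle 2: W1.I1
cycle 3: W1.I2
cycle 4: W1.I3
cycle 5: W1.I4
cycle 6: W1.I5
cycle 7: idle
cycle 8: W0.I1
cycle 9: W0.I2
cycle 10: W0.I3
cycle 11: idle
cycle 12: idle
cycle 13: idle
cycle 14: idle
cycle 15: idle
cycle 16: idle
cycle 17: idle
cycle 18: W0.I4
cycle 19: idle
cycle 20: idle
cycle 21: idle
cycle 22: idle
cycle 23: idle
cycle 24: idle
cycle 25: idle
cycle 26: W0.I5

Answer: 27 cycles, utilization 4/9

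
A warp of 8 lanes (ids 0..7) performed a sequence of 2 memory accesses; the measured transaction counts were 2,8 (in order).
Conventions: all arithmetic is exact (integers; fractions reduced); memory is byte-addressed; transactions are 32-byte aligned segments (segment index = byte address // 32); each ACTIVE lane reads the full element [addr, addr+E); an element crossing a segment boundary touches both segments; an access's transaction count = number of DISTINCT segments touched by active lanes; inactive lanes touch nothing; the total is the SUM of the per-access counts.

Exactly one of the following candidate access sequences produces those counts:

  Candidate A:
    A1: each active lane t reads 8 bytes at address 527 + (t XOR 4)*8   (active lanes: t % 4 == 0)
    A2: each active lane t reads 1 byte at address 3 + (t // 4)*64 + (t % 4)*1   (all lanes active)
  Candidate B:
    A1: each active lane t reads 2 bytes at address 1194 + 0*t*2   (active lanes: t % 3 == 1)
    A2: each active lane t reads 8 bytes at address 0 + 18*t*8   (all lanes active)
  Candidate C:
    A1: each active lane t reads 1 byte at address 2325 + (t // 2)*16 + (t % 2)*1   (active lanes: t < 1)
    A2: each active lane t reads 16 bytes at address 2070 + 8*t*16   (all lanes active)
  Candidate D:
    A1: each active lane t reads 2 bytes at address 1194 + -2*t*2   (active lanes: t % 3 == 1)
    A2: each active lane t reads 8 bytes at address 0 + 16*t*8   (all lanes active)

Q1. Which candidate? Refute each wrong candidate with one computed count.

A: A2 gives 2 transactions, not 8
B: A1 gives 1 transaction, not 2
C: A1 gives 1 transaction, not 2
D: all counts match (2,8)

Answer: D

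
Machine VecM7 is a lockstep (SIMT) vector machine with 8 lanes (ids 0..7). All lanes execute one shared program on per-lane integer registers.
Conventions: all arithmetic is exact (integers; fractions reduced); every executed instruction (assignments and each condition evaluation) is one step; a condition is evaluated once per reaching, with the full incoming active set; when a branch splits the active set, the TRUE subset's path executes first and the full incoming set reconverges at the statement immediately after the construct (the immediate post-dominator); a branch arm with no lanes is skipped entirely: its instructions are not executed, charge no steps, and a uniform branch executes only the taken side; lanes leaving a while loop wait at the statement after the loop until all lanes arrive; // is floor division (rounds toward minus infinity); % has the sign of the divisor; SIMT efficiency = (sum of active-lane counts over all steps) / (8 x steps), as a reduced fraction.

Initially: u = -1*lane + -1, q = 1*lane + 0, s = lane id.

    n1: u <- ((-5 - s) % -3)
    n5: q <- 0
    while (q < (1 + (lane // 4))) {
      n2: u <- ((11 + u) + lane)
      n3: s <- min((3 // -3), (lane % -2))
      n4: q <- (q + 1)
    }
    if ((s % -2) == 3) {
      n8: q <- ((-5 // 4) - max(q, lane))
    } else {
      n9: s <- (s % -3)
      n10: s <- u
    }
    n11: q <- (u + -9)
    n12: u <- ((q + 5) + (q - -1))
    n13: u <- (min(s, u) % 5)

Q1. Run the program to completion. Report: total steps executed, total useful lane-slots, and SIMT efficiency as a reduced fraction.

Answer: 17 steps, 120 useful, 15/17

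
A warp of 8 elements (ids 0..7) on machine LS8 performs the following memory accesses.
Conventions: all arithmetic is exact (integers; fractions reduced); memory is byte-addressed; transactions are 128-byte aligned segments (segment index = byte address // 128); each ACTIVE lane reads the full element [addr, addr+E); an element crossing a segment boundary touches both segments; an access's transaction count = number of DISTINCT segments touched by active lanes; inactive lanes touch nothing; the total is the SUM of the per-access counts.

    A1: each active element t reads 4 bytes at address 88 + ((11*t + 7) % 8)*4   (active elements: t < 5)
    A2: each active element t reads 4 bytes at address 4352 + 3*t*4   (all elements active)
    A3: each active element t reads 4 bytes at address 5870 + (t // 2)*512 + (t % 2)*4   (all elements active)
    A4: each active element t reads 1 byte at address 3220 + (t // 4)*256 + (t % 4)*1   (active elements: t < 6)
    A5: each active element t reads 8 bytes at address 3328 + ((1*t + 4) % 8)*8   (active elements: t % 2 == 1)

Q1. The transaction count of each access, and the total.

A1: 1 transaction
A2: 1 transaction
A3: 4 transactions
A4: 2 transactions
A5: 1 transaction

Answer: 1,1,4,2,1; total 9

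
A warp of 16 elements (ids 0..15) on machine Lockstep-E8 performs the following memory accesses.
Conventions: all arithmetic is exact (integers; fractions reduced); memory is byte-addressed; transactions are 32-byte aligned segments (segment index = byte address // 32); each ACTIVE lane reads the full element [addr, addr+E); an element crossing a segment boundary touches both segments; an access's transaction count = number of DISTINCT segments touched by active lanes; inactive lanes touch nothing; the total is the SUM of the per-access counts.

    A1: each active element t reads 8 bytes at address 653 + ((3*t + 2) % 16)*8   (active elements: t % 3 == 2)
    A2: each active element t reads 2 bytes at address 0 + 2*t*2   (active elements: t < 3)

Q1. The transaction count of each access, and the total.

A1: 4 transactions
A2: 1 transaction

Answer: 4,1; total 5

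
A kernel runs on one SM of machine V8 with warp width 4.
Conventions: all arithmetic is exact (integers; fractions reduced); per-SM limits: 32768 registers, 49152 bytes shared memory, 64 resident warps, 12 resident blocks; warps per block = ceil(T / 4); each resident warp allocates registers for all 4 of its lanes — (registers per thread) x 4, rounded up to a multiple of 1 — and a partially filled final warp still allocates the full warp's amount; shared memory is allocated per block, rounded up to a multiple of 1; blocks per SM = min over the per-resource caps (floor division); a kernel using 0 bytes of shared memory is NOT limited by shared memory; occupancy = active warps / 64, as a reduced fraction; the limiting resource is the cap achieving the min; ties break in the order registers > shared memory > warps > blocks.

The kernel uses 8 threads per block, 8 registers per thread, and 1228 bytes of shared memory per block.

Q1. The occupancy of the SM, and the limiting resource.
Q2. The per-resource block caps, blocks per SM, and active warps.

Answer: occupancy 3/8, limited by blocks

registers: 512 blocks
shared memory: 40 blocks
warps: 32 blocks
blocks: 12 blocks

Answer: 12 blocks, 24 active warps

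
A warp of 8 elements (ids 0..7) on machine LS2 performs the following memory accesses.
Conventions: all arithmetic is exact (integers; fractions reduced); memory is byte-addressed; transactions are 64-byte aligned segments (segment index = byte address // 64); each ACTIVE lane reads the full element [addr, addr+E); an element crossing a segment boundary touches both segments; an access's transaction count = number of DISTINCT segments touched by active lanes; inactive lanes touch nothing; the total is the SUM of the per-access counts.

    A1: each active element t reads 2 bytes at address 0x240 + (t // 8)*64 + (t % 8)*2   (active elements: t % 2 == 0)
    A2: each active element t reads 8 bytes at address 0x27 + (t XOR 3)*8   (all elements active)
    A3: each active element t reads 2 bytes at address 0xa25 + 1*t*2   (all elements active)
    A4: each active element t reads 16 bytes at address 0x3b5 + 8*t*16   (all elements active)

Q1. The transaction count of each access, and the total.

A1: 1 transaction
A2: 2 transactions
A3: 1 transaction
A4: 16 transactions

Answer: 1,2,1,16; total 20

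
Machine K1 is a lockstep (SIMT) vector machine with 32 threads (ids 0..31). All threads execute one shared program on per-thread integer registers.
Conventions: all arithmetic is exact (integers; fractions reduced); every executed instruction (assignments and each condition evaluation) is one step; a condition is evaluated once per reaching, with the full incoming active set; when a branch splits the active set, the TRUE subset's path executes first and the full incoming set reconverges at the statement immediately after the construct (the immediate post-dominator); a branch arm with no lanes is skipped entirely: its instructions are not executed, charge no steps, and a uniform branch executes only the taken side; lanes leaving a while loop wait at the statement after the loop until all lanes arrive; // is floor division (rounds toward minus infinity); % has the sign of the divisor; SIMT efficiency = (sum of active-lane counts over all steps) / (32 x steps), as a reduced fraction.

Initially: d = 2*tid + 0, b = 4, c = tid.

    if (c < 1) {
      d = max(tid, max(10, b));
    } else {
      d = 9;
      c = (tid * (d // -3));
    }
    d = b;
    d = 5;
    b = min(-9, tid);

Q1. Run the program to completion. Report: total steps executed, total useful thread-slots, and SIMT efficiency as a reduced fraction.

Answer: 7 steps, 191 useful, 191/224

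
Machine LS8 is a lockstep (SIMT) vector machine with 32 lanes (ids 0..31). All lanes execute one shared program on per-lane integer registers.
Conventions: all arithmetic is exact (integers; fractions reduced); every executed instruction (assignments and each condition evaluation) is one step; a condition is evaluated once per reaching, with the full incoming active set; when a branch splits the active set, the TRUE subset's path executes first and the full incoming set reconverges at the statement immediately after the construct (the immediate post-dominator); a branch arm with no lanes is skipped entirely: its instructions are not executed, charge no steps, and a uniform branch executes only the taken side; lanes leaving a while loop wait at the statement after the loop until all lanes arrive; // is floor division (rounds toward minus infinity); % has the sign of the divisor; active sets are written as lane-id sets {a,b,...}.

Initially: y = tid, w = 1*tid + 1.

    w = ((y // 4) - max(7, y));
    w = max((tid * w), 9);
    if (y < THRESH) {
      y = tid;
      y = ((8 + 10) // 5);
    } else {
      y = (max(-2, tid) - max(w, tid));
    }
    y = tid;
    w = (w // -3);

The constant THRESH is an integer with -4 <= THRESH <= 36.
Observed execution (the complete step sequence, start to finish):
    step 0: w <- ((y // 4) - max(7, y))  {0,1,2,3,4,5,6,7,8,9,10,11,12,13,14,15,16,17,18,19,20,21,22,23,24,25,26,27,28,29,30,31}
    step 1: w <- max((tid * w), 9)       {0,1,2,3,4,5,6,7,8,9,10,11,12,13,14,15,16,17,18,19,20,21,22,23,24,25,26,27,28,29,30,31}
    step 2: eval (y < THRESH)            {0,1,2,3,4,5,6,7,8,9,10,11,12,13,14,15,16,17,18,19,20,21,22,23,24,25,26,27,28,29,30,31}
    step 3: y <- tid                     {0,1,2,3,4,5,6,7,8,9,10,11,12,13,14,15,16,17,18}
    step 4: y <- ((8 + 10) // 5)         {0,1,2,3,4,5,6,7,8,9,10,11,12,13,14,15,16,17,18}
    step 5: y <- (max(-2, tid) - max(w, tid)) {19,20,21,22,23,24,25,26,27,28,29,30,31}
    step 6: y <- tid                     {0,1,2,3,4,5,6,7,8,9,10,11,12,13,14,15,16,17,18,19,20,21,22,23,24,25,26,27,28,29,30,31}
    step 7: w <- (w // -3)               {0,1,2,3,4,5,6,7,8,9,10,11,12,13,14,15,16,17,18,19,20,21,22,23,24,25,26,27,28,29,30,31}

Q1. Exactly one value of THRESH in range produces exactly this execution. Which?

Answer: THRESH = 19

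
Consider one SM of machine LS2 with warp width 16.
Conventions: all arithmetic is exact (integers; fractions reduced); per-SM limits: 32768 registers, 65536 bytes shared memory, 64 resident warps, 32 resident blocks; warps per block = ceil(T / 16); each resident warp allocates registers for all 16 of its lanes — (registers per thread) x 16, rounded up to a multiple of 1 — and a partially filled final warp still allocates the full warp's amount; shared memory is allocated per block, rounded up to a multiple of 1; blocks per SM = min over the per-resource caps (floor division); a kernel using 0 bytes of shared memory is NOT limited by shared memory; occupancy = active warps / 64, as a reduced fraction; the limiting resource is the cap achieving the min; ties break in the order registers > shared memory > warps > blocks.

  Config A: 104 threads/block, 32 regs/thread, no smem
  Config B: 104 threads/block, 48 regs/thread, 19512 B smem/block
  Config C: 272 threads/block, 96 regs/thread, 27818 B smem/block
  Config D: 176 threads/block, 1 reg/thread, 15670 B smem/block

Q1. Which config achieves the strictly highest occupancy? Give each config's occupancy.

occupancies: A 63/64, B 21/64, C 17/64, D 11/16

Answer: A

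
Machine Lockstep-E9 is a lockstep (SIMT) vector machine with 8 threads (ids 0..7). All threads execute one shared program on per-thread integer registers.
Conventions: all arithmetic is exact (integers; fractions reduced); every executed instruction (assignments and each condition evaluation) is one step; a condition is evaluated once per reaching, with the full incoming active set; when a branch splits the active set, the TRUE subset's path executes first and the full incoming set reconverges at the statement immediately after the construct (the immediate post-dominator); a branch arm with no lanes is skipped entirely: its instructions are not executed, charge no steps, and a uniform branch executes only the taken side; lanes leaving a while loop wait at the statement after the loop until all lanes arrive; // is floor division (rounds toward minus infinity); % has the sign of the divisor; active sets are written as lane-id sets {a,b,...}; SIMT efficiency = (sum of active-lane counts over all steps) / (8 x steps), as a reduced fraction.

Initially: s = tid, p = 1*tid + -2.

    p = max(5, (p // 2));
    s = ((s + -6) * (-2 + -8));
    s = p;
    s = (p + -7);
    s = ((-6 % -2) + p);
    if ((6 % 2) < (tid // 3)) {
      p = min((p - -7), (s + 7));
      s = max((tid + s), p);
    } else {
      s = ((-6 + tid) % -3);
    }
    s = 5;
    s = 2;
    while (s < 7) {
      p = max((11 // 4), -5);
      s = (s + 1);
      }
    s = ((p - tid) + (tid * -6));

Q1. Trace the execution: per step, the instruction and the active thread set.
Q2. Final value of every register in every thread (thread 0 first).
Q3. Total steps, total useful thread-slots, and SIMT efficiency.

step 0: p <- max(5, (p // 2))        {0,1,2,3,4,5,6,7}
step 1: s <- ((s + -6) * (-2 + -8))  {0,1,2,3,4,5,6,7}
step 2: s <- p                       {0,1,2,3,4,5,6,7}
step 3: s <- (p + -7)                {0,1,2,3,4,5,6,7}
step 4: s <- ((-6 % -2) + p)         {0,1,2,3,4,5,6,7}
step 5: eval ((6 % 2) < (tid // 3))  {0,1,2,3,4,5,6,7}
step 6: p <- min((p - -7), (s + 7))  {3,4,5,6,7}
step 7: s <- max((tid + s), p)       {3,4,5,6,7}
step 8: s <- ((-6 + tid) % -3)       {0,1,2}
step 9: s <- 5                       {0,1,2,3,4,5,6,7}
step 10: s <- 2                       {0,1,2,3,4,5,6,7}
step 11: eval (s < 7)                 {0,1,2,3,4,5,6,7}
step 12: p <- max((11 // 4), -5)      {0,1,2,3,4,5,6,7}
step 13: s <- (s + 1)                 {0,1,2,3,4,5,6,7}
step 14: eval (s < 7)                 {0,1,2,3,4,5,6,7}
step 15: p <- max((11 // 4), -5)      {0,1,2,3,4,5,6,7}
step 16: s <- (s + 1)                 {0,1,2,3,4,5,6,7}
step 17: eval (s < 7)                 {0,1,2,3,4,5,6,7}
step 18: p <- max((11 // 4), -5)      {0,1,2,3,4,5,6,7}
step 19: s <- (s + 1)                 {0,1,2,3,4,5,6,7}
step 20: eval (s < 7)                 {0,1,2,3,4,5,6,7}
step 21: p <- max((11 // 4), -5)      {0,1,2,3,4,5,6,7}
step 22: s <- (s + 1)                 {0,1,2,3,4,5,6,7}
step 23: eval (s < 7)                 {0,1,2,3,4,5,6,7}
step 24: p <- max((11 // 4), -5)      {0,1,2,3,4,5,6,7}
step 25: s <- (s + 1)                 {0,1,2,3,4,5,6,7}
step 26: eval (s < 7)                 {0,1,2,3,4,5,6,7}
step 27: s <- ((p - tid) + (tid * -6)) {0,1,2,3,4,5,6,7}

Answer: 28 steps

s: 2,-5,-12,-19,-26,-33,-40,-47
p: 2,2,2,2,2,2,2,2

steps = 28; useful = 213; efficiency = 213/224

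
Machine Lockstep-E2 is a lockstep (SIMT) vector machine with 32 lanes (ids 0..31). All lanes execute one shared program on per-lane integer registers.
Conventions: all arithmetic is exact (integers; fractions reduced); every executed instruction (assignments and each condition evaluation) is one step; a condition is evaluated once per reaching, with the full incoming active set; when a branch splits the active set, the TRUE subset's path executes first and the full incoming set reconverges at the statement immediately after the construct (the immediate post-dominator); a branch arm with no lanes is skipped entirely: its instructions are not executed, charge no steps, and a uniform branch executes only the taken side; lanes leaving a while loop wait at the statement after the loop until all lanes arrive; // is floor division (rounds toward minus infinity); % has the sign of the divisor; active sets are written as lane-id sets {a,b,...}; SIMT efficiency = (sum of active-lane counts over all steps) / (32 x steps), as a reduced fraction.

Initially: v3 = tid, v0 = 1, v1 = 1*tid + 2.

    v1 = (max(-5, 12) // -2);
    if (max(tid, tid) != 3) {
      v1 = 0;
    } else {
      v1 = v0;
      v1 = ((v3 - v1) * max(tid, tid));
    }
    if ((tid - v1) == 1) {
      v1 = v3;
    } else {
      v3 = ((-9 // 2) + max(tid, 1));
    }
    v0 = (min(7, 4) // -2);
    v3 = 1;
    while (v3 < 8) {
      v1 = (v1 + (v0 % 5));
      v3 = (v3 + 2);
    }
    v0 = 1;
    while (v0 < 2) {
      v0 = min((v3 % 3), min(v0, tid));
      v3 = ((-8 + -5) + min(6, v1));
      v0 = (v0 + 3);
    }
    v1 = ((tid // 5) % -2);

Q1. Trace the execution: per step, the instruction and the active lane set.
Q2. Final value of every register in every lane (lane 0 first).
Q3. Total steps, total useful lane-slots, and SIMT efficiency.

step 0: v1 <- (max(-5, 12) // -2)    {0,1,2,3,4,5,6,7,8,9,10,11,12,13,14,15,16,17,18,19,20,21,22,23,24,25,26,27,28,29,30,31}
step 1: eval (max(tid, tid) != 3)    {0,1,2,3,4,5,6,7,8,9,10,11,12,13,14,15,16,17,18,19,20,21,22,23,24,25,26,27,28,29,30,31}
step 2: v1 <- 0                      {0,1,2,4,5,6,7,8,9,10,11,12,13,14,15,16,17,18,19,20,21,22,23,24,25,26,27,28,29,30,31}
step 3: v1 <- v0                     {3}
step 4: v1 <- ((v3 - v1) * max(tid, tid)) {3}
step 5: eval ((tid - v1) == 1)       {0,1,2,3,4,5,6,7,8,9,10,11,12,13,14,15,16,17,18,19,20,21,22,23,24,25,26,27,28,29,30,31}
step 6: v1 <- v3                     {1}
step 7: v3 <- ((-9 // 2) + max(tid, 1)) {0,2,3,4,5,6,7,8,9,10,11,12,13,14,15,16,17,18,19,20,21,22,23,24,25,26,27,28,29,30,31}
step 8: v0 <- (min(7, 4) // -2)      {0,1,2,3,4,5,6,7,8,9,10,11,12,13,14,15,16,17,18,19,20,21,22,23,24,25,26,27,28,29,30,31}
step 9: v3 <- 1                      {0,1,2,3,4,5,6,7,8,9,10,11,12,13,14,15,16,17,18,19,20,21,22,23,24,25,26,27,28,29,30,31}
step 10: eval (v3 < 8)                {0,1,2,3,4,5,6,7,8,9,10,11,12,13,14,15,16,17,18,19,20,21,22,23,24,25,26,27,28,29,30,31}
step 11: v1 <- (v1 + (v0 % 5))        {0,1,2,3,4,5,6,7,8,9,10,11,12,13,14,15,16,17,18,19,20,21,22,23,24,25,26,27,28,29,30,31}
step 12: v3 <- (v3 + 2)               {0,1,2,3,4,5,6,7,8,9,10,11,12,13,14,15,16,17,18,19,20,21,22,23,24,25,26,27,28,29,30,31}
step 13: eval (v3 < 8)                {0,1,2,3,4,5,6,7,8,9,10,11,12,13,14,15,16,17,18,19,20,21,22,23,24,25,26,27,28,29,30,31}
step 14: v1 <- (v1 + (v0 % 5))        {0,1,2,3,4,5,6,7,8,9,10,11,12,13,14,15,16,17,18,19,20,21,22,23,24,25,26,27,28,29,30,31}
step 15: v3 <- (v3 + 2)               {0,1,2,3,4,5,6,7,8,9,10,11,12,13,14,15,16,17,18,19,20,21,22,23,24,25,26,27,28,29,30,31}
step 16: eval (v3 < 8)                {0,1,2,3,4,5,6,7,8,9,10,11,12,13,14,15,16,17,18,19,20,21,22,23,24,25,26,27,28,29,30,31}
step 17: v1 <- (v1 + (v0 % 5))        {0,1,2,3,4,5,6,7,8,9,10,11,12,13,14,15,16,17,18,19,20,21,22,23,24,25,26,27,28,29,30,31}
step 18: v3 <- (v3 + 2)               {0,1,2,3,4,5,6,7,8,9,10,11,12,13,14,15,16,17,18,19,20,21,22,23,24,25,26,27,28,29,30,31}
step 19: eval (v3 < 8)                {0,1,2,3,4,5,6,7,8,9,10,11,12,13,14,15,16,17,18,19,20,21,22,23,24,25,26,27,28,29,30,31}
step 20: v1 <- (v1 + (v0 % 5))        {0,1,2,3,4,5,6,7,8,9,10,11,12,13,14,15,16,17,18,19,20,21,22,23,24,25,26,27,28,29,30,31}
step 21: v3 <- (v3 + 2)               {0,1,2,3,4,5,6,7,8,9,10,11,12,13,14,15,16,17,18,19,20,21,22,23,24,25,26,27,28,29,30,31}
step 22: eval (v3 < 8)                {0,1,2,3,4,5,6,7,8,9,10,11,12,13,14,15,16,17,18,19,20,21,22,23,24,25,26,27,28,29,30,31}
step 23: v0 <- 1                      {0,1,2,3,4,5,6,7,8,9,10,11,12,13,14,15,16,17,18,19,20,21,22,23,24,25,26,27,28,29,30,31}
step 24: eval (v0 < 2)                {0,1,2,3,4,5,6,7,8,9,10,11,12,13,14,15,16,17,18,19,20,21,22,23,24,25,26,27,28,29,30,31}
step 25: v0 <- min((v3 % 3), min(v0, tid)) {0,1,2,3,4,5,6,7,8,9,10,11,12,13,14,15,16,17,18,19,20,21,22,23,24,25,26,27,28,29,30,31}
step 26: v3 <- ((-8 + -5) + min(6, v1)) {0,1,2,3,4,5,6,7,8,9,10,11,12,13,14,15,16,17,18,19,20,21,22,23,24,25,26,27,28,29,30,31}
step 27: v0 <- (v0 + 3)               {0,1,2,3,4,5,6,7,8,9,10,11,12,13,14,15,16,17,18,19,20,21,22,23,24,25,26,27,28,29,30,31}
step 28: eval (v0 < 2)                {0,1,2,3,4,5,6,7,8,9,10,11,12,13,14,15,16,17,18,19,20,21,22,23,24,25,26,27,28,29,30,31}
step 29: v1 <- ((tid // 5) % -2)      {0,1,2,3,4,5,6,7,8,9,10,11,12,13,14,15,16,17,18,19,20,21,22,23,24,25,26,27,28,29,30,31}

Answer: 30 steps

v3: -7,-7,-7,-7,-7,-7,-7,-7,-7,-7,-7,-7,-7,-7,-7,-7,-7,-7,-7,-7,-7,-7,-7,-7,-7,-7,-7,-7,-7,-7,-7,-7
v0: 3,3,3,3,3,3,3,3,3,3,3,3,3,3,3,3,3,3,3,3,3,3,3,3,3,3,3,3,3,3,3,3
v1: 0,0,0,0,0,-1,-1,-1,-1,-1,0,0,0,0,0,-1,-1,-1,-1,-1,0,0,0,0,0,-1,-1,-1,-1,-1,0,0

steps = 30; useful = 865; efficiency = 865/960 = 173/192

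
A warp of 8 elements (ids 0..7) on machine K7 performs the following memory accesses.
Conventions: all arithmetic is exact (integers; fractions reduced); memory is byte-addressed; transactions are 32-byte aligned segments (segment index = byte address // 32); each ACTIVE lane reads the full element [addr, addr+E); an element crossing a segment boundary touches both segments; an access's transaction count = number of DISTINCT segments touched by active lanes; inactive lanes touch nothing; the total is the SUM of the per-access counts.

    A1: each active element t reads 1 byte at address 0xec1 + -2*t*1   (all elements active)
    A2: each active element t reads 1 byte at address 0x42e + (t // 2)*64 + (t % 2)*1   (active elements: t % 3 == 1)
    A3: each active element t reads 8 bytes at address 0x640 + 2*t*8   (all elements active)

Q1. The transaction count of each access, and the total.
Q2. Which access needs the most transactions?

A1: 2 transactions
A2: 3 transactions
A3: 4 transactions

Answer: 2,3,4; total 9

Answer: A3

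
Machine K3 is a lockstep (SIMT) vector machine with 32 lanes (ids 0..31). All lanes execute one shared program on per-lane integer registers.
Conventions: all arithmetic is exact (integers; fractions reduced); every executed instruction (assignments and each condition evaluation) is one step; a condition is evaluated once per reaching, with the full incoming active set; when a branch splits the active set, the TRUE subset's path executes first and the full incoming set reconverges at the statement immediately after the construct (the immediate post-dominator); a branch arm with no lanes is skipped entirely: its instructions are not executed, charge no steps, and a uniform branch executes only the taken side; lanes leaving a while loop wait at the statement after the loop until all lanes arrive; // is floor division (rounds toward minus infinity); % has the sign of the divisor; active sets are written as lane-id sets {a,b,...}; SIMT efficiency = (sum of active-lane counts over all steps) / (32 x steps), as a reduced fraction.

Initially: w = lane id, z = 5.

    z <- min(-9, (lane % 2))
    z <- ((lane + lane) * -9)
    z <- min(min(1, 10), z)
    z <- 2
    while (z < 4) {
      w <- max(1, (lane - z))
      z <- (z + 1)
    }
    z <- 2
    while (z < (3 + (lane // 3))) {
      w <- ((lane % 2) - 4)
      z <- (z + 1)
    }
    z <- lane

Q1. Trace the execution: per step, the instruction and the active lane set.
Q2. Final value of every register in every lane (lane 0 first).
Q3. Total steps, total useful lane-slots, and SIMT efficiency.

step 0: z <- min(-9, (lane % 2))     {0,1,2,3,4,5,6,7,8,9,10,11,12,13,14,15,16,17,18,19,20,21,22,23,24,25,26,27,28,29,30,31}
step 1: z <- ((lane + lane) * -9)    {0,1,2,3,4,5,6,7,8,9,10,11,12,13,14,15,16,17,18,19,20,21,22,23,24,25,26,27,28,29,30,31}
step 2: z <- min(min(1, 10), z)      {0,1,2,3,4,5,6,7,8,9,10,11,12,13,14,15,16,17,18,19,20,21,22,23,24,25,26,27,28,29,30,31}
step 3: z <- 2                       {0,1,2,3,4,5,6,7,8,9,10,11,12,13,14,15,16,17,18,19,20,21,22,23,24,25,26,27,28,29,30,31}
step 4: eval (z < 4)                 {0,1,2,3,4,5,6,7,8,9,10,11,12,13,14,15,16,17,18,19,20,21,22,23,24,25,26,27,28,29,30,31}
step 5: w <- max(1, (lane - z))      {0,1,2,3,4,5,6,7,8,9,10,11,12,13,14,15,16,17,18,19,20,21,22,23,24,25,26,27,28,29,30,31}
step 6: z <- (z + 1)                 {0,1,2,3,4,5,6,7,8,9,10,11,12,13,14,15,16,17,18,19,20,21,22,23,24,25,26,27,28,29,30,31}
step 7: eval (z < 4)                 {0,1,2,3,4,5,6,7,8,9,10,11,12,13,14,15,16,17,18,19,20,21,22,23,24,25,26,27,28,29,30,31}
step 8: w <- max(1, (lane - z))      {0,1,2,3,4,5,6,7,8,9,10,11,12,13,14,15,16,17,18,19,20,21,22,23,24,25,26,27,28,29,30,31}
step 9: z <- (z + 1)                 {0,1,2,3,4,5,6,7,8,9,10,11,12,13,14,15,16,17,18,19,20,21,22,23,24,25,26,27,28,29,30,31}
step 10: eval (z < 4)                 {0,1,2,3,4,5,6,7,8,9,10,11,12,13,14,15,16,17,18,19,20,21,22,23,24,25,26,27,28,29,30,31}
step 11: z <- 2                       {0,1,2,3,4,5,6,7,8,9,10,11,12,13,14,15,16,17,18,19,20,21,22,23,24,25,26,27,28,29,30,31}
step 12: eval (z < (3 + (lane // 3))) {0,1,2,3,4,5,6,7,8,9,10,11,12,13,14,15,16,17,18,19,20,21,22,23,24,25,26,27,28,29,30,31}
step 13: w <- ((lane % 2) - 4)        {0,1,2,3,4,5,6,7,8,9,10,11,12,13,14,15,16,17,18,19,20,21,22,23,24,25,26,27,28,29,30,31}
step 14: z <- (z + 1)                 {0,1,2,3,4,5,6,7,8,9,10,11,12,13,14,15,16,17,18,19,20,21,22,23,24,25,26,27,28,29,30,31}
step 15: eval (z < (3 + (lane // 3))) {0,1,2,3,4,5,6,7,8,9,10,11,12,13,14,15,16,17,18,19,20,21,22,23,24,25,26,27,28,29,30,31}
step 16: w <- ((lane % 2) - 4)        {3,4,5,6,7,8,9,10,11,12,13,14,15,16,17,18,19,20,21,22,23,24,25,26,27,28,29,30,31}
step 17: z <- (z + 1)                 {3,4,5,6,7,8,9,10,11,12,13,14,15,16,17,18,19,20,21,22,23,24,25,26,27,28,29,30,31}
step 18: eval (z < (3 + (lane // 3))) {3,4,5,6,7,8,9,10,11,12,13,14,15,16,17,18,19,20,21,22,23,24,25,26,27,28,29,30,31}
step 19: w <- ((lane % 2) - 4)        {6,7,8,9,10,11,12,13,14,15,16,17,18,19,20,21,22,23,24,25,26,27,28,29,30,31}
step 20: z <- (z + 1)                 {6,7,8,9,10,11,12,13,14,15,16,17,18,19,20,21,22,23,24,25,26,27,28,29,30,31}
step 21: eval (z < (3 + (lane // 3))) {6,7,8,9,10,11,12,13,14,15,16,17,18,19,20,21,22,23,24,25,26,27,28,29,30,31}
step 22: w <- ((lane % 2) - 4)        {9,10,11,12,13,14,15,16,17,18,19,20,21,22,23,24,25,26,27,28,29,30,31}
step 23: z <- (z + 1)                 {9,10,11,12,13,14,15,16,17,18,19,20,21,22,23,24,25,26,27,28,29,30,31}
step 24: eval (z < (3 + (lane // 3))) {9,10,11,12,13,14,15,16,17,18,19,20,21,22,23,24,25,26,27,28,29,30,31}
step 25: w <- ((lane % 2) - 4)        {12,13,14,15,16,17,18,19,20,21,22,23,24,25,26,27,28,29,30,31}
step 26: z <- (z + 1)                 {12,13,14,15,16,17,18,19,20,21,22,23,24,25,26,27,28,29,30,31}
step 27: eval (z < (3 + (lane // 3))) {12,13,14,15,16,17,18,19,20,21,22,23,24,25,26,27,28,29,30,31}
step 28: w <- ((lane % 2) - 4)        {15,16,17,18,19,20,21,22,23,24,25,26,27,28,29,30,31}
step 29: z <- (z + 1)                 {15,16,17,18,19,20,21,22,23,24,25,26,27,28,29,30,31}
step 30: eval (z < (3 + (lane // 3))) {15,16,17,18,19,20,21,22,23,24,25,26,27,28,29,30,31}
step 31: w <- ((lane % 2) - 4)        {18,19,20,21,22,23,24,25,26,27,28,29,30,31}
step 32: z <- (z + 1)                 {18,19,20,21,22,23,24,25,26,27,28,29,30,31}
step 33: eval (z < (3 + (lane // 3))) {18,19,20,21,22,23,24,25,26,27,28,29,30,31}
step 34: w <- ((lane % 2) - 4)        {21,22,23,24,25,26,27,28,29,30,31}
step 35: z <- (z + 1)                 {21,22,23,24,25,26,27,28,29,30,31}
step 36: eval (z < (3 + (lane // 3))) {21,22,23,24,25,26,27,28,29,30,31}
step 37: w <- ((lane % 2) - 4)        {24,25,26,27,28,29,30,31}
step 38: z <- (z + 1)                 {24,25,26,27,28,29,30,31}
step 39: eval (z < (3 + (lane // 3))) {24,25,26,27,28,29,30,31}
step 40: w <- ((lane % 2) - 4)        {27,28,29,30,31}
step 41: z <- (z + 1)                 {27,28,29,30,31}
step 42: eval (z < (3 + (lane // 3))) {27,28,29,30,31}
step 43: w <- ((lane % 2) - 4)        {30,31}
step 44: z <- (z + 1)                 {30,31}
step 45: eval (z < (3 + (lane // 3))) {30,31}
step 46: z <- lane                    {0,1,2,3,4,5,6,7,8,9,10,11,12,13,14,15,16,17,18,19,20,21,22,23,24,25,26,27,28,29,30,31}

Answer: 47 steps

w: -4,-3,-4,-3,-4,-3,-4,-3,-4,-3,-4,-3,-4,-3,-4,-3,-4,-3,-4,-3,-4,-3,-4,-3,-4,-3,-4,-3,-4,-3,-4,-3
z: 0,1,2,3,4,5,6,7,8,9,10,11,12,13,14,15,16,17,18,19,20,21,22,23,24,25,26,27,28,29,30,31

steps = 47; useful = 1009; efficiency = 1009/1504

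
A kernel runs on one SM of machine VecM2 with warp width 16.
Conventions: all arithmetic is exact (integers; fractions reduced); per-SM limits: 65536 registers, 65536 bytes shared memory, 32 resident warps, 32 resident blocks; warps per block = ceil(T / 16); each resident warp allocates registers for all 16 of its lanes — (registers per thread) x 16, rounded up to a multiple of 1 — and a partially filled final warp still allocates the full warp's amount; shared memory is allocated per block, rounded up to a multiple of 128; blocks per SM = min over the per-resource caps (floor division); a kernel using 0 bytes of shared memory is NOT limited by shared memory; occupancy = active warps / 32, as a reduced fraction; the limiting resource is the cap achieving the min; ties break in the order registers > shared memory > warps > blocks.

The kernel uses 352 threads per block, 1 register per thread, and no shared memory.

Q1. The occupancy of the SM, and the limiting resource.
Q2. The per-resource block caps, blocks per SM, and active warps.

Answer: occupancy 11/16, limited by warps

registers: 186 blocks
shared memory: no limit (kernel uses none)
warps: 1 block
blocks: 32 blocks

Answer: 1 block, 22 active warps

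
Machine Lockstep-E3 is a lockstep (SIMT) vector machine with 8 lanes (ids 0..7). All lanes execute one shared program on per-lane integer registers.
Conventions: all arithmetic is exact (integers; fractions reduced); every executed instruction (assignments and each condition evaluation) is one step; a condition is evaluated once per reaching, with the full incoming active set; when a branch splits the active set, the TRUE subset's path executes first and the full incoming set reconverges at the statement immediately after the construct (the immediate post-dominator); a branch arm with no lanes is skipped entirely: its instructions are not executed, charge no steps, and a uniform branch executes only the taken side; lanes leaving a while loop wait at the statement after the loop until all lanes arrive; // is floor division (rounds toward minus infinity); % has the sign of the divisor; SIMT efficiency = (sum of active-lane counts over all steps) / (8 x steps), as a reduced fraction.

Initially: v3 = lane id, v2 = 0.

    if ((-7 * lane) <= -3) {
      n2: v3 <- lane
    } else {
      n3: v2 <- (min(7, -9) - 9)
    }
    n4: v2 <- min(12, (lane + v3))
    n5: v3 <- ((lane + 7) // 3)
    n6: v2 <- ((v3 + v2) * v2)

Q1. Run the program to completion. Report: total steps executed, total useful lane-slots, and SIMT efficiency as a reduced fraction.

Answer: 6 steps, 40 useful, 5/6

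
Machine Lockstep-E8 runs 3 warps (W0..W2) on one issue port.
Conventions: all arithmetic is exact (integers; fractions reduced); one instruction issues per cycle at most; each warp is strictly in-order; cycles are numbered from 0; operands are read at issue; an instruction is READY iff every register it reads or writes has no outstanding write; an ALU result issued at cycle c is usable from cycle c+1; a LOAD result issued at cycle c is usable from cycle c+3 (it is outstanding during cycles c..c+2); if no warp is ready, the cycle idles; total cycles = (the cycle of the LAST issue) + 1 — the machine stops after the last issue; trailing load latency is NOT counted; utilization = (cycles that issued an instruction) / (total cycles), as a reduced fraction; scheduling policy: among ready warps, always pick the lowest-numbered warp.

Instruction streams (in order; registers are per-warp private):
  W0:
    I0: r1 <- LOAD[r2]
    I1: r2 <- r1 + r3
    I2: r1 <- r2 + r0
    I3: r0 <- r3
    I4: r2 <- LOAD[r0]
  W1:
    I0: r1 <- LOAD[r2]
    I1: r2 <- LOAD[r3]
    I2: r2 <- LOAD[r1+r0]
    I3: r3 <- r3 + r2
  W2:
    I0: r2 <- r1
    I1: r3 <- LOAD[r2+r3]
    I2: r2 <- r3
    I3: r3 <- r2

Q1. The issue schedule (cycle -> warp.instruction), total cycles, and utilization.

cycle 0: W0.I0
cycle 1: W1.I0
cycle 2: W1.I1
cycle 3: W0.I1
cycle 4: W0.I2
cycle 5: W0.I3
cycle 6: W0.I4
cycle 7: W1.I2
cycle 8: W2.I0
cycle 9: W2.I1
cycle 10: W1.I3
cycle 11: idle
cycle 12: W2.I2
cycle 13: W2.I3

Answer: 14 cycles, utilization 13/14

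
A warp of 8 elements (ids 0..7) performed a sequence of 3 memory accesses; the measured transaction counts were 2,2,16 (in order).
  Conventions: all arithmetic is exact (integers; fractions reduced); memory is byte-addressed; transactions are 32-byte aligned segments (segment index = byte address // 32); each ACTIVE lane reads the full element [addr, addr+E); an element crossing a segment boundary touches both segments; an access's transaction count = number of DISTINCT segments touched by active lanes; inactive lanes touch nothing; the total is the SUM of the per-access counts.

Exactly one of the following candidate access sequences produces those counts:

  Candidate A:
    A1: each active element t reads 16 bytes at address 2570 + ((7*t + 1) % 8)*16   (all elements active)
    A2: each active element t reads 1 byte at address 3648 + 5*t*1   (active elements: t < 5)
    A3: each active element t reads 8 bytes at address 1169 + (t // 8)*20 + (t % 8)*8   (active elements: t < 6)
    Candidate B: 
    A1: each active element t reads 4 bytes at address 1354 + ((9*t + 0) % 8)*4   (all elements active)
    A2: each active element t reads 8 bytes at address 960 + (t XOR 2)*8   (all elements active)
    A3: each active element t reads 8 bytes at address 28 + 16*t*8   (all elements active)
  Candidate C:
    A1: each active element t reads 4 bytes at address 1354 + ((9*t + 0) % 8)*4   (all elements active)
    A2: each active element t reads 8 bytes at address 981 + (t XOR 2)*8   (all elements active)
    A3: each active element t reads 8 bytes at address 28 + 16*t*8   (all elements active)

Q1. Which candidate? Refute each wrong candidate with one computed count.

A: A1 gives 5 transactions, not 2
C: A2 gives 3 transactions, not 2
B: all counts match (2,2,16)

Answer: B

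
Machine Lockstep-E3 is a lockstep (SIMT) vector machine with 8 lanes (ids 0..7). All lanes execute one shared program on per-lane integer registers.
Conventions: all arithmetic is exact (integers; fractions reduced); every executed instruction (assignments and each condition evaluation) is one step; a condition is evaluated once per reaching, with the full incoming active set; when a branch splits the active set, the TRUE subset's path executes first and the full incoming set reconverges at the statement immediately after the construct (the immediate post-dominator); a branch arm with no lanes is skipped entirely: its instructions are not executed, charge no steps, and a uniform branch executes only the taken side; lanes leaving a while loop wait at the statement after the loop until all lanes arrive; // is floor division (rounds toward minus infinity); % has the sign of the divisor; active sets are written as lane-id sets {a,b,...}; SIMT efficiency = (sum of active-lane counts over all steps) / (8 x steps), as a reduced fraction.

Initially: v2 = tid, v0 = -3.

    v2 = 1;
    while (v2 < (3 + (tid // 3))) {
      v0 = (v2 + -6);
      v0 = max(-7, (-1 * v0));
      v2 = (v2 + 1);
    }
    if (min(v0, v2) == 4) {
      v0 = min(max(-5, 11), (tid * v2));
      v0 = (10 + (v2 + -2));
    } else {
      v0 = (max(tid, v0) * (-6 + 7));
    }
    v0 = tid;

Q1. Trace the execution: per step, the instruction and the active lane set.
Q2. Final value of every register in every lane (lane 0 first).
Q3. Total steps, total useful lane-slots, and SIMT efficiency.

step 0: v2 <- 1                      {0,1,2,3,4,5,6,7}
step 1: eval (v2 < (3 + (tid // 3))) {0,1,2,3,4,5,6,7}
step 2: v0 <- (v2 + -6)              {0,1,2,3,4,5,6,7}
step 3: v0 <- max(-7, (-1 * v0))     {0,1,2,3,4,5,6,7}
step 4: v2 <- (v2 + 1)               {0,1,2,3,4,5,6,7}
step 5: eval (v2 < (3 + (tid // 3))) {0,1,2,3,4,5,6,7}
step 6: v0 <- (v2 + -6)              {0,1,2,3,4,5,6,7}
step 7: v0 <- max(-7, (-1 * v0))     {0,1,2,3,4,5,6,7}
step 8: v2 <- (v2 + 1)               {0,1,2,3,4,5,6,7}
step 9: eval (v2 < (3 + (tid // 3))) {0,1,2,3,4,5,6,7}
step 10: v0 <- (v2 + -6)              {3,4,5,6,7}
step 11: v0 <- max(-7, (-1 * v0))     {3,4,5,6,7}
step 12: v2 <- (v2 + 1)               {3,4,5,6,7}
step 13: eval (v2 < (3 + (tid // 3))) {3,4,5,6,7}
step 14: v0 <- (v2 + -6)              {6,7}
step 15: v0 <- max(-7, (-1 * v0))     {6,7}
step 16: v2 <- (v2 + 1)               {6,7}
step 17: eval (v2 < (3 + (tid // 3))) {6,7}
step 18: eval (min(v0, v2) == 4)      {0,1,2,3,4,5,6,7}
step 19: v0 <- (max(tid, v0) * (-6 + 7)) {0,1,2,3,4,5,6,7}
step 20: v0 <- tid                    {0,1,2,3,4,5,6,7}

Answer: 21 steps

v2: 3,3,3,4,4,4,5,5
v0: 0,1,2,3,4,5,6,7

steps = 21; useful = 132; efficiency = 132/168 = 11/14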